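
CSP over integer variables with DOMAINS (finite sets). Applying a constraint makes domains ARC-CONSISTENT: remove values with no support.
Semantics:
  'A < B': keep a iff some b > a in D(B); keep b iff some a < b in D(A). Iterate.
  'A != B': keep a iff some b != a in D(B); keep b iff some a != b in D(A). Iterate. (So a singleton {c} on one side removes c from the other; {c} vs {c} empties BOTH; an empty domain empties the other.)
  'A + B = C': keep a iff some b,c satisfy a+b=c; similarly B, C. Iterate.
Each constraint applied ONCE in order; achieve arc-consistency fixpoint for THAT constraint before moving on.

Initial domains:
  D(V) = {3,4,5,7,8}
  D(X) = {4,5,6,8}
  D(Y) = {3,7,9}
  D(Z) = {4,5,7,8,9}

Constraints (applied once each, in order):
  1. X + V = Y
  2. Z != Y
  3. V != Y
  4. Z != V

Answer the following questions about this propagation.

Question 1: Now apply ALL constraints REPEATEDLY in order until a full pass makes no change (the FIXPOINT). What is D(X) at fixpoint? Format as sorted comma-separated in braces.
Answer: {4,5,6}

Derivation:
pass 0 (initial): D(X)={4,5,6,8}
pass 1: V {3,4,5,7,8}->{3,4,5}; X {4,5,6,8}->{4,5,6}; Y {3,7,9}->{7,9}
pass 2: no change
Fixpoint after 2 passes: D(X) = {4,5,6}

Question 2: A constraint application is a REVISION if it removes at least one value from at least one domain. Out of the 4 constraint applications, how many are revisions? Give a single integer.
Answer: 1

Derivation:
Constraint 1 (X + V = Y) on D(X)={4,5,6,8} D(V)={3,4,5,7,8} D(Y)={3,7,9}: X {4,5,6,8}->{4,5,6}; V {3,4,5,7,8}->{3,4,5}; Y {3,7,9}->{7,9} => REVISION
Constraint 2 (Z != Y) on D(Z)={4,5,7,8,9} D(Y)={7,9}: no change => not a revision
Constraint 3 (V != Y) on D(V)={3,4,5} D(Y)={7,9}: no change => not a revision
Constraint 4 (Z != V) on D(Z)={4,5,7,8,9} D(V)={3,4,5}: no change => not a revision
Total revisions = 1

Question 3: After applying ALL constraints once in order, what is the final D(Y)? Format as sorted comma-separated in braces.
Answer: {7,9}

Derivation:
Constraint 1 (X + V = Y) on D(X)={4,5,6,8} D(V)={3,4,5,7,8} D(Y)={3,7,9}: X {4,5,6,8}->{4,5,6}; V {3,4,5,7,8}->{3,4,5}; Y {3,7,9}->{7,9}
Constraint 2 (Z != Y) on D(Z)={4,5,7,8,9} D(Y)={7,9}: no change
Constraint 3 (V != Y) on D(V)={3,4,5} D(Y)={7,9}: no change
Constraint 4 (Z != V) on D(Z)={4,5,7,8,9} D(V)={3,4,5}: no change
So after all 4 constraints: D(Y) = {7,9}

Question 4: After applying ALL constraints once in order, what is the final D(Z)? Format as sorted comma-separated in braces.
Answer: {4,5,7,8,9}

Derivation:
Constraint 1 (X + V = Y) on D(X)={4,5,6,8} D(V)={3,4,5,7,8} D(Y)={3,7,9}: X {4,5,6,8}->{4,5,6}; V {3,4,5,7,8}->{3,4,5}; Y {3,7,9}->{7,9}
Constraint 2 (Z != Y) on D(Z)={4,5,7,8,9} D(Y)={7,9}: no change
Constraint 3 (V != Y) on D(V)={3,4,5} D(Y)={7,9}: no change
Constraint 4 (Z != V) on D(Z)={4,5,7,8,9} D(V)={3,4,5}: no change
So after all 4 constraints: D(Z) = {4,5,7,8,9}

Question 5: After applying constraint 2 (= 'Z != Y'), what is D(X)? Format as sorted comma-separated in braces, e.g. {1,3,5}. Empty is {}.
Answer: {4,5,6}

Derivation:
Constraint 1 (X + V = Y) on D(X)={4,5,6,8} D(V)={3,4,5,7,8} D(Y)={3,7,9}: X {4,5,6,8}->{4,5,6}; V {3,4,5,7,8}->{3,4,5}; Y {3,7,9}->{7,9}
Constraint 2 (Z != Y) on D(Z)={4,5,7,8,9} D(Y)={7,9}: no change
So after constraint 2: D(X) = {4,5,6}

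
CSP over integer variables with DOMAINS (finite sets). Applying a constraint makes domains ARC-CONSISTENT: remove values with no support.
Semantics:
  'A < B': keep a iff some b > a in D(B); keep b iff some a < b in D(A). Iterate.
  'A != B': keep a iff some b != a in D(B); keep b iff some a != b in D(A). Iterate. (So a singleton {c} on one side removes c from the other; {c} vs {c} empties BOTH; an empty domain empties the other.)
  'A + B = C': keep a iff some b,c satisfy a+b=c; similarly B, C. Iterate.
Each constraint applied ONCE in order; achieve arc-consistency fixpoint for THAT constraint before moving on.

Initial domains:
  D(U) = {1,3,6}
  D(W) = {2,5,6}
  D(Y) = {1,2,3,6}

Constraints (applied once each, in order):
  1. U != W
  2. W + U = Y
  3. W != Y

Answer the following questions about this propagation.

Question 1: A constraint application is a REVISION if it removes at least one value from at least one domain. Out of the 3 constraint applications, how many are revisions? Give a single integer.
Constraint 1 (U != W) on D(U)={1,3,6} D(W)={2,5,6}: no change => not a revision
Constraint 2 (W + U = Y) on D(W)={2,5,6} D(U)={1,3,6} D(Y)={1,2,3,6}: W {2,5,6}->{2,5}; U {1,3,6}->{1}; Y {1,2,3,6}->{3,6} => REVISION
Constraint 3 (W != Y) on D(W)={2,5} D(Y)={3,6}: no change => not a revision
Total revisions = 1

Answer: 1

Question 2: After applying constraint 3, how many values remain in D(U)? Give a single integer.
Constraint 1 (U != W) on D(U)={1,3,6} D(W)={2,5,6}: no change
Constraint 2 (W + U = Y) on D(W)={2,5,6} D(U)={1,3,6} D(Y)={1,2,3,6}: W {2,5,6}->{2,5}; U {1,3,6}->{1}; Y {1,2,3,6}->{3,6}
Constraint 3 (W != Y) on D(W)={2,5} D(Y)={3,6}: no change
So after constraint 3: D(U)={1}, size = 1

Answer: 1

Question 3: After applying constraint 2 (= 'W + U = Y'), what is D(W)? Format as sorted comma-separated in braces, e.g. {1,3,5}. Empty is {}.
Constraint 1 (U != W) on D(U)={1,3,6} D(W)={2,5,6}: no change
Constraint 2 (W + U = Y) on D(W)={2,5,6} D(U)={1,3,6} D(Y)={1,2,3,6}: W {2,5,6}->{2,5}; U {1,3,6}->{1}; Y {1,2,3,6}->{3,6}
So after constraint 2: D(W) = {2,5}

Answer: {2,5}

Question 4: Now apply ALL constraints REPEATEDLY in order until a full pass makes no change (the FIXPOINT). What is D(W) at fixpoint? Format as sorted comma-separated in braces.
pass 0 (initial): D(W)={2,5,6}
pass 1: U {1,3,6}->{1}; W {2,5,6}->{2,5}; Y {1,2,3,6}->{3,6}
pass 2: no change
Fixpoint after 2 passes: D(W) = {2,5}

Answer: {2,5}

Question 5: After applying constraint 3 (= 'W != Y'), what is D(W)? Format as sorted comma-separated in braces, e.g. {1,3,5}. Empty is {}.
Answer: {2,5}

Derivation:
Constraint 1 (U != W) on D(U)={1,3,6} D(W)={2,5,6}: no change
Constraint 2 (W + U = Y) on D(W)={2,5,6} D(U)={1,3,6} D(Y)={1,2,3,6}: W {2,5,6}->{2,5}; U {1,3,6}->{1}; Y {1,2,3,6}->{3,6}
Constraint 3 (W != Y) on D(W)={2,5} D(Y)={3,6}: no change
So after constraint 3: D(W) = {2,5}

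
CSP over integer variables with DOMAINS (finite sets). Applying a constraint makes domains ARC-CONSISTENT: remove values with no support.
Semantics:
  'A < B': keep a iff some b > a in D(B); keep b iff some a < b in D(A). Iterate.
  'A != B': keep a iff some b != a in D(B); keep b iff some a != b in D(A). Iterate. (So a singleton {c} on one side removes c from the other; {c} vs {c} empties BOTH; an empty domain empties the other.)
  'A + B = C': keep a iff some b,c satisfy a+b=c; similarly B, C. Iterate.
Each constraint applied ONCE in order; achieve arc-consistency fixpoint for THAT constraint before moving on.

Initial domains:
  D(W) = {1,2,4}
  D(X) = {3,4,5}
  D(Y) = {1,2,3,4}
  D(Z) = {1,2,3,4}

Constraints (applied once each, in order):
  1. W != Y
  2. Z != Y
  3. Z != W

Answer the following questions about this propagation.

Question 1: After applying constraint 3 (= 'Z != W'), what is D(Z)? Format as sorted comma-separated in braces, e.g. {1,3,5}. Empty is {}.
Constraint 1 (W != Y) on D(W)={1,2,4} D(Y)={1,2,3,4}: no change
Constraint 2 (Z != Y) on D(Z)={1,2,3,4} D(Y)={1,2,3,4}: no change
Constraint 3 (Z != W) on D(Z)={1,2,3,4} D(W)={1,2,4}: no change
So after constraint 3: D(Z) = {1,2,3,4}

Answer: {1,2,3,4}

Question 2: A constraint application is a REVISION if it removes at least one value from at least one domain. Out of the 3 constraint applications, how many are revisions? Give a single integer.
Constraint 1 (W != Y) on D(W)={1,2,4} D(Y)={1,2,3,4}: no change => not a revision
Constraint 2 (Z != Y) on D(Z)={1,2,3,4} D(Y)={1,2,3,4}: no change => not a revision
Constraint 3 (Z != W) on D(Z)={1,2,3,4} D(W)={1,2,4}: no change => not a revision
Total revisions = 0

Answer: 0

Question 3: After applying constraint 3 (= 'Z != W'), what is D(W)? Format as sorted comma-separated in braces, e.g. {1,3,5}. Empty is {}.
Constraint 1 (W != Y) on D(W)={1,2,4} D(Y)={1,2,3,4}: no change
Constraint 2 (Z != Y) on D(Z)={1,2,3,4} D(Y)={1,2,3,4}: no change
Constraint 3 (Z != W) on D(Z)={1,2,3,4} D(W)={1,2,4}: no change
So after constraint 3: D(W) = {1,2,4}

Answer: {1,2,4}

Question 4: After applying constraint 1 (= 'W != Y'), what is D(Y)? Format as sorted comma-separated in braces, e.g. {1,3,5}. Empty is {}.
Constraint 1 (W != Y) on D(W)={1,2,4} D(Y)={1,2,3,4}: no change
So after constraint 1: D(Y) = {1,2,3,4}

Answer: {1,2,3,4}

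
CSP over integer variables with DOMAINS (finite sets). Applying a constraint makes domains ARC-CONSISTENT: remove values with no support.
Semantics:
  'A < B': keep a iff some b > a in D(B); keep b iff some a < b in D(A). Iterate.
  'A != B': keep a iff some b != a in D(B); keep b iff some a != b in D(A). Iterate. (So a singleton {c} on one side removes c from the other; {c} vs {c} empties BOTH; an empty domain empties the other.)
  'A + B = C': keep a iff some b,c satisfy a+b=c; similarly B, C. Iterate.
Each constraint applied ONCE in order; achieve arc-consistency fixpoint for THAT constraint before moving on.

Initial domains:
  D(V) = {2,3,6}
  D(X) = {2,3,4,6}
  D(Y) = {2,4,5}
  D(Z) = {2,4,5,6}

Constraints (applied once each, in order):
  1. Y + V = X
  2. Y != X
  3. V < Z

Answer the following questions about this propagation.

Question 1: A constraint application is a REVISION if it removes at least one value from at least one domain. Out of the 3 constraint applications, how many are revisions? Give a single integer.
Answer: 2

Derivation:
Constraint 1 (Y + V = X) on D(Y)={2,4,5} D(V)={2,3,6} D(X)={2,3,4,6}: Y {2,4,5}->{2,4}; V {2,3,6}->{2}; X {2,3,4,6}->{4,6} => REVISION
Constraint 2 (Y != X) on D(Y)={2,4} D(X)={4,6}: no change => not a revision
Constraint 3 (V < Z) on D(V)={2} D(Z)={2,4,5,6}: Z {2,4,5,6}->{4,5,6} => REVISION
Total revisions = 2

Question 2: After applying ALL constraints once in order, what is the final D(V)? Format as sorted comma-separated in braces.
Constraint 1 (Y + V = X) on D(Y)={2,4,5} D(V)={2,3,6} D(X)={2,3,4,6}: Y {2,4,5}->{2,4}; V {2,3,6}->{2}; X {2,3,4,6}->{4,6}
Constraint 2 (Y != X) on D(Y)={2,4} D(X)={4,6}: no change
Constraint 3 (V < Z) on D(V)={2} D(Z)={2,4,5,6}: Z {2,4,5,6}->{4,5,6}
So after all 3 constraints: D(V) = {2}

Answer: {2}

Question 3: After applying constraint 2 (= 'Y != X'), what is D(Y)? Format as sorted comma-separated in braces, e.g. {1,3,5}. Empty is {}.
Constraint 1 (Y + V = X) on D(Y)={2,4,5} D(V)={2,3,6} D(X)={2,3,4,6}: Y {2,4,5}->{2,4}; V {2,3,6}->{2}; X {2,3,4,6}->{4,6}
Constraint 2 (Y != X) on D(Y)={2,4} D(X)={4,6}: no change
So after constraint 2: D(Y) = {2,4}

Answer: {2,4}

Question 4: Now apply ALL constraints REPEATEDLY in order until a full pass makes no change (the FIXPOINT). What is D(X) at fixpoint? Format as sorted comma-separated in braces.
pass 0 (initial): D(X)={2,3,4,6}
pass 1: V {2,3,6}->{2}; X {2,3,4,6}->{4,6}; Y {2,4,5}->{2,4}; Z {2,4,5,6}->{4,5,6}
pass 2: no change
Fixpoint after 2 passes: D(X) = {4,6}

Answer: {4,6}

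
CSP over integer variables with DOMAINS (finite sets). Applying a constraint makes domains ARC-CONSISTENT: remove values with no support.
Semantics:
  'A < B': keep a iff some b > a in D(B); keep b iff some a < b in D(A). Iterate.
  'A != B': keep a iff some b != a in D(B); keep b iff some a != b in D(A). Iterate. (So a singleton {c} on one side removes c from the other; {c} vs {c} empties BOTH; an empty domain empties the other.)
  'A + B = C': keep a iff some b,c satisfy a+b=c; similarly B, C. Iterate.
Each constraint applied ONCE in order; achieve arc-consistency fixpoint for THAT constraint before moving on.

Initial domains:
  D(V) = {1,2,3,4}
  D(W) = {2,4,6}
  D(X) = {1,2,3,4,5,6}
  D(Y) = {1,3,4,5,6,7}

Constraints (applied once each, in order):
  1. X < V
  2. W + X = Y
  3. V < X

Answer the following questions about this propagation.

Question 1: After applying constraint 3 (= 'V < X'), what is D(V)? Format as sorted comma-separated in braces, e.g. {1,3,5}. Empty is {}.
Constraint 1 (X < V) on D(X)={1,2,3,4,5,6} D(V)={1,2,3,4}: X {1,2,3,4,5,6}->{1,2,3}; V {1,2,3,4}->{2,3,4}
Constraint 2 (W + X = Y) on D(W)={2,4,6} D(X)={1,2,3} D(Y)={1,3,4,5,6,7}: Y {1,3,4,5,6,7}->{3,4,5,6,7}
Constraint 3 (V < X) on D(V)={2,3,4} D(X)={1,2,3}: V {2,3,4}->{2}; X {1,2,3}->{3}
So after constraint 3: D(V) = {2}

Answer: {2}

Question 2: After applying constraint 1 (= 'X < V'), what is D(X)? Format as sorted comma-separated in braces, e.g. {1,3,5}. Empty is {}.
Constraint 1 (X < V) on D(X)={1,2,3,4,5,6} D(V)={1,2,3,4}: X {1,2,3,4,5,6}->{1,2,3}; V {1,2,3,4}->{2,3,4}
So after constraint 1: D(X) = {1,2,3}

Answer: {1,2,3}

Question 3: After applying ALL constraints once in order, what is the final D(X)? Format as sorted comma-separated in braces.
Answer: {3}

Derivation:
Constraint 1 (X < V) on D(X)={1,2,3,4,5,6} D(V)={1,2,3,4}: X {1,2,3,4,5,6}->{1,2,3}; V {1,2,3,4}->{2,3,4}
Constraint 2 (W + X = Y) on D(W)={2,4,6} D(X)={1,2,3} D(Y)={1,3,4,5,6,7}: Y {1,3,4,5,6,7}->{3,4,5,6,7}
Constraint 3 (V < X) on D(V)={2,3,4} D(X)={1,2,3}: V {2,3,4}->{2}; X {1,2,3}->{3}
So after all 3 constraints: D(X) = {3}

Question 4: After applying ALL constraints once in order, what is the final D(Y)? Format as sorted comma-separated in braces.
Answer: {3,4,5,6,7}

Derivation:
Constraint 1 (X < V) on D(X)={1,2,3,4,5,6} D(V)={1,2,3,4}: X {1,2,3,4,5,6}->{1,2,3}; V {1,2,3,4}->{2,3,4}
Constraint 2 (W + X = Y) on D(W)={2,4,6} D(X)={1,2,3} D(Y)={1,3,4,5,6,7}: Y {1,3,4,5,6,7}->{3,4,5,6,7}
Constraint 3 (V < X) on D(V)={2,3,4} D(X)={1,2,3}: V {2,3,4}->{2}; X {1,2,3}->{3}
So after all 3 constraints: D(Y) = {3,4,5,6,7}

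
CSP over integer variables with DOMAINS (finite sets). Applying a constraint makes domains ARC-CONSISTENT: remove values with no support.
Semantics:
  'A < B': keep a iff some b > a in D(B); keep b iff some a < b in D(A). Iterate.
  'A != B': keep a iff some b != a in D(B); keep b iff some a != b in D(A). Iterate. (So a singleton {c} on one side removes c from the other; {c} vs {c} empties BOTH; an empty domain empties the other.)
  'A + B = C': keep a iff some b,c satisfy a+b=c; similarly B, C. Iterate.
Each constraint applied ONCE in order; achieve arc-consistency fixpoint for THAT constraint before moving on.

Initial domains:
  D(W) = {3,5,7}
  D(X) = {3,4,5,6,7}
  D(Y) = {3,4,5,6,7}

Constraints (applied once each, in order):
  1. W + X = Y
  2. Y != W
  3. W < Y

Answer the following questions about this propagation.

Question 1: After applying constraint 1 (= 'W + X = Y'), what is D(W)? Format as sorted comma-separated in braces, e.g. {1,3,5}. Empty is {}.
Answer: {3}

Derivation:
Constraint 1 (W + X = Y) on D(W)={3,5,7} D(X)={3,4,5,6,7} D(Y)={3,4,5,6,7}: W {3,5,7}->{3}; X {3,4,5,6,7}->{3,4}; Y {3,4,5,6,7}->{6,7}
So after constraint 1: D(W) = {3}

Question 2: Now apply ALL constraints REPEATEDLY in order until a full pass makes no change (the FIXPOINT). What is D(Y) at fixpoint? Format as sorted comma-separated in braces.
Answer: {6,7}

Derivation:
pass 0 (initial): D(Y)={3,4,5,6,7}
pass 1: W {3,5,7}->{3}; X {3,4,5,6,7}->{3,4}; Y {3,4,5,6,7}->{6,7}
pass 2: no change
Fixpoint after 2 passes: D(Y) = {6,7}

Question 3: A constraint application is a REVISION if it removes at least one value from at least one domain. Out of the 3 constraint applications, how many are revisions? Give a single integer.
Constraint 1 (W + X = Y) on D(W)={3,5,7} D(X)={3,4,5,6,7} D(Y)={3,4,5,6,7}: W {3,5,7}->{3}; X {3,4,5,6,7}->{3,4}; Y {3,4,5,6,7}->{6,7} => REVISION
Constraint 2 (Y != W) on D(Y)={6,7} D(W)={3}: no change => not a revision
Constraint 3 (W < Y) on D(W)={3} D(Y)={6,7}: no change => not a revision
Total revisions = 1

Answer: 1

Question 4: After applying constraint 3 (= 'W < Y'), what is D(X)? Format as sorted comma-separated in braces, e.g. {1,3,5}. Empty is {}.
Answer: {3,4}

Derivation:
Constraint 1 (W + X = Y) on D(W)={3,5,7} D(X)={3,4,5,6,7} D(Y)={3,4,5,6,7}: W {3,5,7}->{3}; X {3,4,5,6,7}->{3,4}; Y {3,4,5,6,7}->{6,7}
Constraint 2 (Y != W) on D(Y)={6,7} D(W)={3}: no change
Constraint 3 (W < Y) on D(W)={3} D(Y)={6,7}: no change
So after constraint 3: D(X) = {3,4}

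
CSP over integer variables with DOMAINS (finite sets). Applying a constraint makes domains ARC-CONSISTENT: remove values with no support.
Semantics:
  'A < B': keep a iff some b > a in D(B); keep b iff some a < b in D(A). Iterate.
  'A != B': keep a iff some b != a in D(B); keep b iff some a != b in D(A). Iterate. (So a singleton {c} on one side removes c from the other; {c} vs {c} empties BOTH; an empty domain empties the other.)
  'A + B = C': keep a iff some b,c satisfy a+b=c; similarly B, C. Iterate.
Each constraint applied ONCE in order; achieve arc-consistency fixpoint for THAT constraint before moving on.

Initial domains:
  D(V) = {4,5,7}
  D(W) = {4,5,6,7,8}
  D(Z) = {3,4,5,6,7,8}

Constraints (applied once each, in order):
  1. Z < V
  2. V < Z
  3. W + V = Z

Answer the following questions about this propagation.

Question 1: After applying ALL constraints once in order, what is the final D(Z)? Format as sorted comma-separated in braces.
Answer: {}

Derivation:
Constraint 1 (Z < V) on D(Z)={3,4,5,6,7,8} D(V)={4,5,7}: Z {3,4,5,6,7,8}->{3,4,5,6}
Constraint 2 (V < Z) on D(V)={4,5,7} D(Z)={3,4,5,6}: V {4,5,7}->{4,5}; Z {3,4,5,6}->{5,6}
Constraint 3 (W + V = Z) on D(W)={4,5,6,7,8} D(V)={4,5} D(Z)={5,6}: W {4,5,6,7,8}->{}; V {4,5}->{}; Z {5,6}->{}
So after all 3 constraints: D(Z) = {}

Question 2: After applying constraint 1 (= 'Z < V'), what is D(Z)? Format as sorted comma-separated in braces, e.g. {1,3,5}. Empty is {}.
Constraint 1 (Z < V) on D(Z)={3,4,5,6,7,8} D(V)={4,5,7}: Z {3,4,5,6,7,8}->{3,4,5,6}
So after constraint 1: D(Z) = {3,4,5,6}

Answer: {3,4,5,6}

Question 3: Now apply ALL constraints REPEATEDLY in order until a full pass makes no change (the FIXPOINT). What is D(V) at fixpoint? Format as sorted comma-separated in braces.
pass 0 (initial): D(V)={4,5,7}
pass 1: V {4,5,7}->{}; W {4,5,6,7,8}->{}; Z {3,4,5,6,7,8}->{}
pass 2: no change
Fixpoint after 2 passes: D(V) = {}

Answer: {}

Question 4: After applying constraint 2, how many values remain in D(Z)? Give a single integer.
Constraint 1 (Z < V) on D(Z)={3,4,5,6,7,8} D(V)={4,5,7}: Z {3,4,5,6,7,8}->{3,4,5,6}
Constraint 2 (V < Z) on D(V)={4,5,7} D(Z)={3,4,5,6}: V {4,5,7}->{4,5}; Z {3,4,5,6}->{5,6}
So after constraint 2: D(Z)={5,6}, size = 2

Answer: 2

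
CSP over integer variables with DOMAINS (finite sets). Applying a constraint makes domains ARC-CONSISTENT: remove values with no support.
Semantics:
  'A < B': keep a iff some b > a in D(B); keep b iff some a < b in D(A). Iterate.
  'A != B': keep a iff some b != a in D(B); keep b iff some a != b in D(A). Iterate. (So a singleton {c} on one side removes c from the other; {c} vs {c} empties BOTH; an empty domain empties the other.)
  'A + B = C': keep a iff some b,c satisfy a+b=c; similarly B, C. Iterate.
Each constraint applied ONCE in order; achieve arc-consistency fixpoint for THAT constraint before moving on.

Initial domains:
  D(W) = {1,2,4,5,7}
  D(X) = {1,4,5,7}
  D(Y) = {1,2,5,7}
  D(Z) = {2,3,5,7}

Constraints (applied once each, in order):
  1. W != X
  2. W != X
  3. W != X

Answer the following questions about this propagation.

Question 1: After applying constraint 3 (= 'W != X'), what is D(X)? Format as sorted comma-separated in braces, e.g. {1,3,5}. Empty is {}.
Answer: {1,4,5,7}

Derivation:
Constraint 1 (W != X) on D(W)={1,2,4,5,7} D(X)={1,4,5,7}: no change
Constraint 2 (W != X) on D(W)={1,2,4,5,7} D(X)={1,4,5,7}: no change
Constraint 3 (W != X) on D(W)={1,2,4,5,7} D(X)={1,4,5,7}: no change
So after constraint 3: D(X) = {1,4,5,7}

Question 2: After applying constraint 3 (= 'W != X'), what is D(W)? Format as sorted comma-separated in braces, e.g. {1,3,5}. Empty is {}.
Answer: {1,2,4,5,7}

Derivation:
Constraint 1 (W != X) on D(W)={1,2,4,5,7} D(X)={1,4,5,7}: no change
Constraint 2 (W != X) on D(W)={1,2,4,5,7} D(X)={1,4,5,7}: no change
Constraint 3 (W != X) on D(W)={1,2,4,5,7} D(X)={1,4,5,7}: no change
So after constraint 3: D(W) = {1,2,4,5,7}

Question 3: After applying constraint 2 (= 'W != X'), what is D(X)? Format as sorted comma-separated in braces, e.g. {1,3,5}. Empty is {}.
Answer: {1,4,5,7}

Derivation:
Constraint 1 (W != X) on D(W)={1,2,4,5,7} D(X)={1,4,5,7}: no change
Constraint 2 (W != X) on D(W)={1,2,4,5,7} D(X)={1,4,5,7}: no change
So after constraint 2: D(X) = {1,4,5,7}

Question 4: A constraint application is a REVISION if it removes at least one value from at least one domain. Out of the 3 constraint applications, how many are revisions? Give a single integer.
Answer: 0

Derivation:
Constraint 1 (W != X) on D(W)={1,2,4,5,7} D(X)={1,4,5,7}: no change => not a revision
Constraint 2 (W != X) on D(W)={1,2,4,5,7} D(X)={1,4,5,7}: no change => not a revision
Constraint 3 (W != X) on D(W)={1,2,4,5,7} D(X)={1,4,5,7}: no change => not a revision
Total revisions = 0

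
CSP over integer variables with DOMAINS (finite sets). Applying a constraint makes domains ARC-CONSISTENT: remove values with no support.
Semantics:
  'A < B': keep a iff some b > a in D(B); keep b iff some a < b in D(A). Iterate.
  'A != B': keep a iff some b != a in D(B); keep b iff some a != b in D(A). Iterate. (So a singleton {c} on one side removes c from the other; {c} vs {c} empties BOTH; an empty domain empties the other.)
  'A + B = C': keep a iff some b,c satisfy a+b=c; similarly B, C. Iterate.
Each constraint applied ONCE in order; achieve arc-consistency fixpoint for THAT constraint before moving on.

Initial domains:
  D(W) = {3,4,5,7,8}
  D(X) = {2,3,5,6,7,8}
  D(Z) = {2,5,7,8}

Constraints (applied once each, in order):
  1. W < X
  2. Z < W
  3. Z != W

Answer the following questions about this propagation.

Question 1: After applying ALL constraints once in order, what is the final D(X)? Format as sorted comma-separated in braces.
Constraint 1 (W < X) on D(W)={3,4,5,7,8} D(X)={2,3,5,6,7,8}: W {3,4,5,7,8}->{3,4,5,7}; X {2,3,5,6,7,8}->{5,6,7,8}
Constraint 2 (Z < W) on D(Z)={2,5,7,8} D(W)={3,4,5,7}: Z {2,5,7,8}->{2,5}
Constraint 3 (Z != W) on D(Z)={2,5} D(W)={3,4,5,7}: no change
So after all 3 constraints: D(X) = {5,6,7,8}

Answer: {5,6,7,8}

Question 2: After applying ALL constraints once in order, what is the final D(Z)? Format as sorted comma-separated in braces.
Answer: {2,5}

Derivation:
Constraint 1 (W < X) on D(W)={3,4,5,7,8} D(X)={2,3,5,6,7,8}: W {3,4,5,7,8}->{3,4,5,7}; X {2,3,5,6,7,8}->{5,6,7,8}
Constraint 2 (Z < W) on D(Z)={2,5,7,8} D(W)={3,4,5,7}: Z {2,5,7,8}->{2,5}
Constraint 3 (Z != W) on D(Z)={2,5} D(W)={3,4,5,7}: no change
So after all 3 constraints: D(Z) = {2,5}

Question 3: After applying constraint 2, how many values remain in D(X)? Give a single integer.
Constraint 1 (W < X) on D(W)={3,4,5,7,8} D(X)={2,3,5,6,7,8}: W {3,4,5,7,8}->{3,4,5,7}; X {2,3,5,6,7,8}->{5,6,7,8}
Constraint 2 (Z < W) on D(Z)={2,5,7,8} D(W)={3,4,5,7}: Z {2,5,7,8}->{2,5}
So after constraint 2: D(X)={5,6,7,8}, size = 4

Answer: 4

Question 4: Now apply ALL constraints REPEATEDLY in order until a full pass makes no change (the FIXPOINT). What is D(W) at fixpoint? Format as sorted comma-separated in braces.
Answer: {3,4,5,7}

Derivation:
pass 0 (initial): D(W)={3,4,5,7,8}
pass 1: W {3,4,5,7,8}->{3,4,5,7}; X {2,3,5,6,7,8}->{5,6,7,8}; Z {2,5,7,8}->{2,5}
pass 2: no change
Fixpoint after 2 passes: D(W) = {3,4,5,7}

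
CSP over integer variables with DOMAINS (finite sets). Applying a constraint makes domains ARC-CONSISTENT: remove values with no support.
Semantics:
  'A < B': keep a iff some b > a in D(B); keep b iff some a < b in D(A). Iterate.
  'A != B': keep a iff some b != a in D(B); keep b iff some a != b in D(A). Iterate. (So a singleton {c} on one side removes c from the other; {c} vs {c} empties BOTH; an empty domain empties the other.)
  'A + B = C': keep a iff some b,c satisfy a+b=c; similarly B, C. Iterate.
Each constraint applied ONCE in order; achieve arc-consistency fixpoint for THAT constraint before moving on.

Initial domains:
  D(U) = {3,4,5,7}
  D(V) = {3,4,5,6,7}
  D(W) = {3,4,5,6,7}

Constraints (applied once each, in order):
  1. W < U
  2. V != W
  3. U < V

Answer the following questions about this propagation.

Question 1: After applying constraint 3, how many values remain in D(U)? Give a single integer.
Constraint 1 (W < U) on D(W)={3,4,5,6,7} D(U)={3,4,5,7}: W {3,4,5,6,7}->{3,4,5,6}; U {3,4,5,7}->{4,5,7}
Constraint 2 (V != W) on D(V)={3,4,5,6,7} D(W)={3,4,5,6}: no change
Constraint 3 (U < V) on D(U)={4,5,7} D(V)={3,4,5,6,7}: U {4,5,7}->{4,5}; V {3,4,5,6,7}->{5,6,7}
So after constraint 3: D(U)={4,5}, size = 2

Answer: 2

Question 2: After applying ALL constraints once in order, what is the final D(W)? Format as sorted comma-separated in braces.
Answer: {3,4,5,6}

Derivation:
Constraint 1 (W < U) on D(W)={3,4,5,6,7} D(U)={3,4,5,7}: W {3,4,5,6,7}->{3,4,5,6}; U {3,4,5,7}->{4,5,7}
Constraint 2 (V != W) on D(V)={3,4,5,6,7} D(W)={3,4,5,6}: no change
Constraint 3 (U < V) on D(U)={4,5,7} D(V)={3,4,5,6,7}: U {4,5,7}->{4,5}; V {3,4,5,6,7}->{5,6,7}
So after all 3 constraints: D(W) = {3,4,5,6}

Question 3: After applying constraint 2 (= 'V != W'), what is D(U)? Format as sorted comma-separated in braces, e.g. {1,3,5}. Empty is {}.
Constraint 1 (W < U) on D(W)={3,4,5,6,7} D(U)={3,4,5,7}: W {3,4,5,6,7}->{3,4,5,6}; U {3,4,5,7}->{4,5,7}
Constraint 2 (V != W) on D(V)={3,4,5,6,7} D(W)={3,4,5,6}: no change
So after constraint 2: D(U) = {4,5,7}

Answer: {4,5,7}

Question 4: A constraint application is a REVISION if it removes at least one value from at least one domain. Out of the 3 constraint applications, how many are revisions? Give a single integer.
Answer: 2

Derivation:
Constraint 1 (W < U) on D(W)={3,4,5,6,7} D(U)={3,4,5,7}: W {3,4,5,6,7}->{3,4,5,6}; U {3,4,5,7}->{4,5,7} => REVISION
Constraint 2 (V != W) on D(V)={3,4,5,6,7} D(W)={3,4,5,6}: no change => not a revision
Constraint 3 (U < V) on D(U)={4,5,7} D(V)={3,4,5,6,7}: U {4,5,7}->{4,5}; V {3,4,5,6,7}->{5,6,7} => REVISION
Total revisions = 2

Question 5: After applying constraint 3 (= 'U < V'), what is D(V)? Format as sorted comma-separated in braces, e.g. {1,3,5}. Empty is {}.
Answer: {5,6,7}

Derivation:
Constraint 1 (W < U) on D(W)={3,4,5,6,7} D(U)={3,4,5,7}: W {3,4,5,6,7}->{3,4,5,6}; U {3,4,5,7}->{4,5,7}
Constraint 2 (V != W) on D(V)={3,4,5,6,7} D(W)={3,4,5,6}: no change
Constraint 3 (U < V) on D(U)={4,5,7} D(V)={3,4,5,6,7}: U {4,5,7}->{4,5}; V {3,4,5,6,7}->{5,6,7}
So after constraint 3: D(V) = {5,6,7}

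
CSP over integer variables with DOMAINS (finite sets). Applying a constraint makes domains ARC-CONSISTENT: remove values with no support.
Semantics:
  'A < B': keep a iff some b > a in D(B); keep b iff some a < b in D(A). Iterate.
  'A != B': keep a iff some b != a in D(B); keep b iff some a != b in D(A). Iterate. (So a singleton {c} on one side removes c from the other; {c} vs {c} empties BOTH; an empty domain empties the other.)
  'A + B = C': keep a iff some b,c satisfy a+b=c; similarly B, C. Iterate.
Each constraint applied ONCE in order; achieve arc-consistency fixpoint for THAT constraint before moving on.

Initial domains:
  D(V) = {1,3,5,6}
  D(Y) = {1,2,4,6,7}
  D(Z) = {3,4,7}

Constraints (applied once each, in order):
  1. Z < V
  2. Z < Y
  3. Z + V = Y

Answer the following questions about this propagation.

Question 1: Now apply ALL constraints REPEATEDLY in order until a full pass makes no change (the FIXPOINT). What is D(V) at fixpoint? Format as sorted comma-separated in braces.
pass 0 (initial): D(V)={1,3,5,6}
pass 1: V {1,3,5,6}->{}; Y {1,2,4,6,7}->{}; Z {3,4,7}->{}
pass 2: no change
Fixpoint after 2 passes: D(V) = {}

Answer: {}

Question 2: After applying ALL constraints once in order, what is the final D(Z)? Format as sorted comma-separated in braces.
Answer: {}

Derivation:
Constraint 1 (Z < V) on D(Z)={3,4,7} D(V)={1,3,5,6}: Z {3,4,7}->{3,4}; V {1,3,5,6}->{5,6}
Constraint 2 (Z < Y) on D(Z)={3,4} D(Y)={1,2,4,6,7}: Y {1,2,4,6,7}->{4,6,7}
Constraint 3 (Z + V = Y) on D(Z)={3,4} D(V)={5,6} D(Y)={4,6,7}: Z {3,4}->{}; V {5,6}->{}; Y {4,6,7}->{}
So after all 3 constraints: D(Z) = {}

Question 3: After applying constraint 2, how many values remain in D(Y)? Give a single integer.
Constraint 1 (Z < V) on D(Z)={3,4,7} D(V)={1,3,5,6}: Z {3,4,7}->{3,4}; V {1,3,5,6}->{5,6}
Constraint 2 (Z < Y) on D(Z)={3,4} D(Y)={1,2,4,6,7}: Y {1,2,4,6,7}->{4,6,7}
So after constraint 2: D(Y)={4,6,7}, size = 3

Answer: 3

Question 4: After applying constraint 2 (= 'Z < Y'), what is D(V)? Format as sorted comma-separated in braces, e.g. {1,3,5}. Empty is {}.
Answer: {5,6}

Derivation:
Constraint 1 (Z < V) on D(Z)={3,4,7} D(V)={1,3,5,6}: Z {3,4,7}->{3,4}; V {1,3,5,6}->{5,6}
Constraint 2 (Z < Y) on D(Z)={3,4} D(Y)={1,2,4,6,7}: Y {1,2,4,6,7}->{4,6,7}
So after constraint 2: D(V) = {5,6}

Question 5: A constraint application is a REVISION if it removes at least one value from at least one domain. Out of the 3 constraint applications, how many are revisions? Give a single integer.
Answer: 3

Derivation:
Constraint 1 (Z < V) on D(Z)={3,4,7} D(V)={1,3,5,6}: Z {3,4,7}->{3,4}; V {1,3,5,6}->{5,6} => REVISION
Constraint 2 (Z < Y) on D(Z)={3,4} D(Y)={1,2,4,6,7}: Y {1,2,4,6,7}->{4,6,7} => REVISION
Constraint 3 (Z + V = Y) on D(Z)={3,4} D(V)={5,6} D(Y)={4,6,7}: Z {3,4}->{}; V {5,6}->{}; Y {4,6,7}->{} => REVISION
Total revisions = 3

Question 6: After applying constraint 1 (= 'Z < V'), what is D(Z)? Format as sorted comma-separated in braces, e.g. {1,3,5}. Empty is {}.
Constraint 1 (Z < V) on D(Z)={3,4,7} D(V)={1,3,5,6}: Z {3,4,7}->{3,4}; V {1,3,5,6}->{5,6}
So after constraint 1: D(Z) = {3,4}

Answer: {3,4}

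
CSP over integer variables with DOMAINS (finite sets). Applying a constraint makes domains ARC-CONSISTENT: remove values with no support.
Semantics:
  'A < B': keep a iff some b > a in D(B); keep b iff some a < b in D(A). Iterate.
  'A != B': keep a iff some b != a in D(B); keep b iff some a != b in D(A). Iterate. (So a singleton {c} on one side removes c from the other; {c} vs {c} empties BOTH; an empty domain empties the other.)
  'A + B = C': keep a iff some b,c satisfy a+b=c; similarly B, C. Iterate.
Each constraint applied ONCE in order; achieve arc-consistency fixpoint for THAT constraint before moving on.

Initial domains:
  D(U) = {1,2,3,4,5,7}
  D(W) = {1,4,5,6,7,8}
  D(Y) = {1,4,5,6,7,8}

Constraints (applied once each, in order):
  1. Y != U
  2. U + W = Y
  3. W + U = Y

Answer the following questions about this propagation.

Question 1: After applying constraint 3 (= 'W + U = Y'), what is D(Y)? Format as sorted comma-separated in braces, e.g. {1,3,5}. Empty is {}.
Constraint 1 (Y != U) on D(Y)={1,4,5,6,7,8} D(U)={1,2,3,4,5,7}: no change
Constraint 2 (U + W = Y) on D(U)={1,2,3,4,5,7} D(W)={1,4,5,6,7,8} D(Y)={1,4,5,6,7,8}: W {1,4,5,6,7,8}->{1,4,5,6,7}; Y {1,4,5,6,7,8}->{4,5,6,7,8}
Constraint 3 (W + U = Y) on D(W)={1,4,5,6,7} D(U)={1,2,3,4,5,7} D(Y)={4,5,6,7,8}: no change
So after constraint 3: D(Y) = {4,5,6,7,8}

Answer: {4,5,6,7,8}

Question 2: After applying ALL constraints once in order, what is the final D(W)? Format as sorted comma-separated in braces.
Constraint 1 (Y != U) on D(Y)={1,4,5,6,7,8} D(U)={1,2,3,4,5,7}: no change
Constraint 2 (U + W = Y) on D(U)={1,2,3,4,5,7} D(W)={1,4,5,6,7,8} D(Y)={1,4,5,6,7,8}: W {1,4,5,6,7,8}->{1,4,5,6,7}; Y {1,4,5,6,7,8}->{4,5,6,7,8}
Constraint 3 (W + U = Y) on D(W)={1,4,5,6,7} D(U)={1,2,3,4,5,7} D(Y)={4,5,6,7,8}: no change
So after all 3 constraints: D(W) = {1,4,5,6,7}

Answer: {1,4,5,6,7}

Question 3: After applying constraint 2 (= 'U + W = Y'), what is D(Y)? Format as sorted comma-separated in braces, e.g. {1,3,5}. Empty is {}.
Constraint 1 (Y != U) on D(Y)={1,4,5,6,7,8} D(U)={1,2,3,4,5,7}: no change
Constraint 2 (U + W = Y) on D(U)={1,2,3,4,5,7} D(W)={1,4,5,6,7,8} D(Y)={1,4,5,6,7,8}: W {1,4,5,6,7,8}->{1,4,5,6,7}; Y {1,4,5,6,7,8}->{4,5,6,7,8}
So after constraint 2: D(Y) = {4,5,6,7,8}

Answer: {4,5,6,7,8}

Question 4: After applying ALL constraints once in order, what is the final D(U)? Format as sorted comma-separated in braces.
Constraint 1 (Y != U) on D(Y)={1,4,5,6,7,8} D(U)={1,2,3,4,5,7}: no change
Constraint 2 (U + W = Y) on D(U)={1,2,3,4,5,7} D(W)={1,4,5,6,7,8} D(Y)={1,4,5,6,7,8}: W {1,4,5,6,7,8}->{1,4,5,6,7}; Y {1,4,5,6,7,8}->{4,5,6,7,8}
Constraint 3 (W + U = Y) on D(W)={1,4,5,6,7} D(U)={1,2,3,4,5,7} D(Y)={4,5,6,7,8}: no change
So after all 3 constraints: D(U) = {1,2,3,4,5,7}

Answer: {1,2,3,4,5,7}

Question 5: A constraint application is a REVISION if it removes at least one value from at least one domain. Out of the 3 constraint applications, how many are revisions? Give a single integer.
Constraint 1 (Y != U) on D(Y)={1,4,5,6,7,8} D(U)={1,2,3,4,5,7}: no change => not a revision
Constraint 2 (U + W = Y) on D(U)={1,2,3,4,5,7} D(W)={1,4,5,6,7,8} D(Y)={1,4,5,6,7,8}: W {1,4,5,6,7,8}->{1,4,5,6,7}; Y {1,4,5,6,7,8}->{4,5,6,7,8} => REVISION
Constraint 3 (W + U = Y) on D(W)={1,4,5,6,7} D(U)={1,2,3,4,5,7} D(Y)={4,5,6,7,8}: no change => not a revision
Total revisions = 1

Answer: 1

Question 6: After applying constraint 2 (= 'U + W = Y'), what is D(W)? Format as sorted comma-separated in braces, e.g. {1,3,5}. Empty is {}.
Answer: {1,4,5,6,7}

Derivation:
Constraint 1 (Y != U) on D(Y)={1,4,5,6,7,8} D(U)={1,2,3,4,5,7}: no change
Constraint 2 (U + W = Y) on D(U)={1,2,3,4,5,7} D(W)={1,4,5,6,7,8} D(Y)={1,4,5,6,7,8}: W {1,4,5,6,7,8}->{1,4,5,6,7}; Y {1,4,5,6,7,8}->{4,5,6,7,8}
So after constraint 2: D(W) = {1,4,5,6,7}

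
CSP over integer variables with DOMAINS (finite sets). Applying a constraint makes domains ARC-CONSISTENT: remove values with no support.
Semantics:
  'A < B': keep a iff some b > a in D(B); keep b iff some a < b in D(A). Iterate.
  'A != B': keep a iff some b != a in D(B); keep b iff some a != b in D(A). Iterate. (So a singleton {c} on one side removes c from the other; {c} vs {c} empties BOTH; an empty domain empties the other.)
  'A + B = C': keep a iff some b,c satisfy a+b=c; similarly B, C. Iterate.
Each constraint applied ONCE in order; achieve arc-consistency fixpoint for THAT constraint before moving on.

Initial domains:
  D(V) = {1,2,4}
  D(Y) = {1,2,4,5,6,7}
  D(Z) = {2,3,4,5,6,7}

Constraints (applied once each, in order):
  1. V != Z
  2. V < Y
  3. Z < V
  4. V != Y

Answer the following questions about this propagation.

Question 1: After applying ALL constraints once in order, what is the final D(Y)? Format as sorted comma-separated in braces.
Answer: {2,5,6,7}

Derivation:
Constraint 1 (V != Z) on D(V)={1,2,4} D(Z)={2,3,4,5,6,7}: no change
Constraint 2 (V < Y) on D(V)={1,2,4} D(Y)={1,2,4,5,6,7}: Y {1,2,4,5,6,7}->{2,4,5,6,7}
Constraint 3 (Z < V) on D(Z)={2,3,4,5,6,7} D(V)={1,2,4}: Z {2,3,4,5,6,7}->{2,3}; V {1,2,4}->{4}
Constraint 4 (V != Y) on D(V)={4} D(Y)={2,4,5,6,7}: Y {2,4,5,6,7}->{2,5,6,7}
So after all 4 constraints: D(Y) = {2,5,6,7}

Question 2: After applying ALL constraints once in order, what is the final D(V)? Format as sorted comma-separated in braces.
Constraint 1 (V != Z) on D(V)={1,2,4} D(Z)={2,3,4,5,6,7}: no change
Constraint 2 (V < Y) on D(V)={1,2,4} D(Y)={1,2,4,5,6,7}: Y {1,2,4,5,6,7}->{2,4,5,6,7}
Constraint 3 (Z < V) on D(Z)={2,3,4,5,6,7} D(V)={1,2,4}: Z {2,3,4,5,6,7}->{2,3}; V {1,2,4}->{4}
Constraint 4 (V != Y) on D(V)={4} D(Y)={2,4,5,6,7}: Y {2,4,5,6,7}->{2,5,6,7}
So after all 4 constraints: D(V) = {4}

Answer: {4}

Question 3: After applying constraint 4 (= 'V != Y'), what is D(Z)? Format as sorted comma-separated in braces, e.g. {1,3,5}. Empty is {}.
Answer: {2,3}

Derivation:
Constraint 1 (V != Z) on D(V)={1,2,4} D(Z)={2,3,4,5,6,7}: no change
Constraint 2 (V < Y) on D(V)={1,2,4} D(Y)={1,2,4,5,6,7}: Y {1,2,4,5,6,7}->{2,4,5,6,7}
Constraint 3 (Z < V) on D(Z)={2,3,4,5,6,7} D(V)={1,2,4}: Z {2,3,4,5,6,7}->{2,3}; V {1,2,4}->{4}
Constraint 4 (V != Y) on D(V)={4} D(Y)={2,4,5,6,7}: Y {2,4,5,6,7}->{2,5,6,7}
So after constraint 4: D(Z) = {2,3}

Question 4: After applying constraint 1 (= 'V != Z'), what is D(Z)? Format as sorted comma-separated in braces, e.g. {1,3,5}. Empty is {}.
Constraint 1 (V != Z) on D(V)={1,2,4} D(Z)={2,3,4,5,6,7}: no change
So after constraint 1: D(Z) = {2,3,4,5,6,7}

Answer: {2,3,4,5,6,7}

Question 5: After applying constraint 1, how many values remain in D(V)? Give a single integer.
Constraint 1 (V != Z) on D(V)={1,2,4} D(Z)={2,3,4,5,6,7}: no change
So after constraint 1: D(V)={1,2,4}, size = 3

Answer: 3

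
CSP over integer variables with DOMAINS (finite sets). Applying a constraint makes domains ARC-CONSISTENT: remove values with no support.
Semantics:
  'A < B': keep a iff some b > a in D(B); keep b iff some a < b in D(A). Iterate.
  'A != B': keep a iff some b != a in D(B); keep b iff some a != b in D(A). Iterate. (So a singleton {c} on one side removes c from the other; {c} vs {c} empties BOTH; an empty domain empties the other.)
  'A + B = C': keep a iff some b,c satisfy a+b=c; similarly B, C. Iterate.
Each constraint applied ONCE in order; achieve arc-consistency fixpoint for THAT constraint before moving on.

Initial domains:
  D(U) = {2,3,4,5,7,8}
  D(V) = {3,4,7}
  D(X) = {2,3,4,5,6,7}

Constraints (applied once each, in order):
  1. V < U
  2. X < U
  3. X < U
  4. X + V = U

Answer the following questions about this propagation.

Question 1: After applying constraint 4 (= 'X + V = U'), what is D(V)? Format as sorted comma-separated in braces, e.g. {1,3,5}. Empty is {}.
Answer: {3,4}

Derivation:
Constraint 1 (V < U) on D(V)={3,4,7} D(U)={2,3,4,5,7,8}: U {2,3,4,5,7,8}->{4,5,7,8}
Constraint 2 (X < U) on D(X)={2,3,4,5,6,7} D(U)={4,5,7,8}: no change
Constraint 3 (X < U) on D(X)={2,3,4,5,6,7} D(U)={4,5,7,8}: no change
Constraint 4 (X + V = U) on D(X)={2,3,4,5,6,7} D(V)={3,4,7} D(U)={4,5,7,8}: X {2,3,4,5,6,7}->{2,3,4,5}; V {3,4,7}->{3,4}; U {4,5,7,8}->{5,7,8}
So after constraint 4: D(V) = {3,4}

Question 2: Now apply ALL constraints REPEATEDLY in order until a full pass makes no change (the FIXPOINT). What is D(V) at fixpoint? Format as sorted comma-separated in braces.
Answer: {3,4}

Derivation:
pass 0 (initial): D(V)={3,4,7}
pass 1: U {2,3,4,5,7,8}->{5,7,8}; V {3,4,7}->{3,4}; X {2,3,4,5,6,7}->{2,3,4,5}
pass 2: no change
Fixpoint after 2 passes: D(V) = {3,4}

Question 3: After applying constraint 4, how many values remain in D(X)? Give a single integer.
Answer: 4

Derivation:
Constraint 1 (V < U) on D(V)={3,4,7} D(U)={2,3,4,5,7,8}: U {2,3,4,5,7,8}->{4,5,7,8}
Constraint 2 (X < U) on D(X)={2,3,4,5,6,7} D(U)={4,5,7,8}: no change
Constraint 3 (X < U) on D(X)={2,3,4,5,6,7} D(U)={4,5,7,8}: no change
Constraint 4 (X + V = U) on D(X)={2,3,4,5,6,7} D(V)={3,4,7} D(U)={4,5,7,8}: X {2,3,4,5,6,7}->{2,3,4,5}; V {3,4,7}->{3,4}; U {4,5,7,8}->{5,7,8}
So after constraint 4: D(X)={2,3,4,5}, size = 4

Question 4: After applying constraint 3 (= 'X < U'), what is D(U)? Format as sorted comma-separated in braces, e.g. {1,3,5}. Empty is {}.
Answer: {4,5,7,8}

Derivation:
Constraint 1 (V < U) on D(V)={3,4,7} D(U)={2,3,4,5,7,8}: U {2,3,4,5,7,8}->{4,5,7,8}
Constraint 2 (X < U) on D(X)={2,3,4,5,6,7} D(U)={4,5,7,8}: no change
Constraint 3 (X < U) on D(X)={2,3,4,5,6,7} D(U)={4,5,7,8}: no change
So after constraint 3: D(U) = {4,5,7,8}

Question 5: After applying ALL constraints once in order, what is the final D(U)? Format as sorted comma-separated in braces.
Answer: {5,7,8}

Derivation:
Constraint 1 (V < U) on D(V)={3,4,7} D(U)={2,3,4,5,7,8}: U {2,3,4,5,7,8}->{4,5,7,8}
Constraint 2 (X < U) on D(X)={2,3,4,5,6,7} D(U)={4,5,7,8}: no change
Constraint 3 (X < U) on D(X)={2,3,4,5,6,7} D(U)={4,5,7,8}: no change
Constraint 4 (X + V = U) on D(X)={2,3,4,5,6,7} D(V)={3,4,7} D(U)={4,5,7,8}: X {2,3,4,5,6,7}->{2,3,4,5}; V {3,4,7}->{3,4}; U {4,5,7,8}->{5,7,8}
So after all 4 constraints: D(U) = {5,7,8}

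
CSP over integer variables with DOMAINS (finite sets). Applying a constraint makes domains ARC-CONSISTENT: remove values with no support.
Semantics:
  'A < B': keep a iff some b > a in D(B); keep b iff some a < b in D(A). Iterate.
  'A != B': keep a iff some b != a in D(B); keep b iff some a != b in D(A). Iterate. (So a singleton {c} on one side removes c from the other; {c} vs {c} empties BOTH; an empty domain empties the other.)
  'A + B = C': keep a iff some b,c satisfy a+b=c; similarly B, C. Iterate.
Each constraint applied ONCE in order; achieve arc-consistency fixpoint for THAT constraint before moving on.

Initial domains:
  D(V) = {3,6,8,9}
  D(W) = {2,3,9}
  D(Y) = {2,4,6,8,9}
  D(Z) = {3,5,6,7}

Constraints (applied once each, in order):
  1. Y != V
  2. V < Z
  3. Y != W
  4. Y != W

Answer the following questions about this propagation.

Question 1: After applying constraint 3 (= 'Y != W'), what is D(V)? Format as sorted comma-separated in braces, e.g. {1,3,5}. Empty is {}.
Constraint 1 (Y != V) on D(Y)={2,4,6,8,9} D(V)={3,6,8,9}: no change
Constraint 2 (V < Z) on D(V)={3,6,8,9} D(Z)={3,5,6,7}: V {3,6,8,9}->{3,6}; Z {3,5,6,7}->{5,6,7}
Constraint 3 (Y != W) on D(Y)={2,4,6,8,9} D(W)={2,3,9}: no change
So after constraint 3: D(V) = {3,6}

Answer: {3,6}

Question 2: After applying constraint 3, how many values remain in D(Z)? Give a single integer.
Answer: 3

Derivation:
Constraint 1 (Y != V) on D(Y)={2,4,6,8,9} D(V)={3,6,8,9}: no change
Constraint 2 (V < Z) on D(V)={3,6,8,9} D(Z)={3,5,6,7}: V {3,6,8,9}->{3,6}; Z {3,5,6,7}->{5,6,7}
Constraint 3 (Y != W) on D(Y)={2,4,6,8,9} D(W)={2,3,9}: no change
So after constraint 3: D(Z)={5,6,7}, size = 3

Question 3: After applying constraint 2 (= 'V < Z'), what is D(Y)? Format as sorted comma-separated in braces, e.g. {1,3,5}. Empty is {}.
Constraint 1 (Y != V) on D(Y)={2,4,6,8,9} D(V)={3,6,8,9}: no change
Constraint 2 (V < Z) on D(V)={3,6,8,9} D(Z)={3,5,6,7}: V {3,6,8,9}->{3,6}; Z {3,5,6,7}->{5,6,7}
So after constraint 2: D(Y) = {2,4,6,8,9}

Answer: {2,4,6,8,9}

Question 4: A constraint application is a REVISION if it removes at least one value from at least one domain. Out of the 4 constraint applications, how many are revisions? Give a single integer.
Answer: 1

Derivation:
Constraint 1 (Y != V) on D(Y)={2,4,6,8,9} D(V)={3,6,8,9}: no change => not a revision
Constraint 2 (V < Z) on D(V)={3,6,8,9} D(Z)={3,5,6,7}: V {3,6,8,9}->{3,6}; Z {3,5,6,7}->{5,6,7} => REVISION
Constraint 3 (Y != W) on D(Y)={2,4,6,8,9} D(W)={2,3,9}: no change => not a revision
Constraint 4 (Y != W) on D(Y)={2,4,6,8,9} D(W)={2,3,9}: no change => not a revision
Total revisions = 1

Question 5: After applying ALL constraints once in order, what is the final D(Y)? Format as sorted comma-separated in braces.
Answer: {2,4,6,8,9}

Derivation:
Constraint 1 (Y != V) on D(Y)={2,4,6,8,9} D(V)={3,6,8,9}: no change
Constraint 2 (V < Z) on D(V)={3,6,8,9} D(Z)={3,5,6,7}: V {3,6,8,9}->{3,6}; Z {3,5,6,7}->{5,6,7}
Constraint 3 (Y != W) on D(Y)={2,4,6,8,9} D(W)={2,3,9}: no change
Constraint 4 (Y != W) on D(Y)={2,4,6,8,9} D(W)={2,3,9}: no change
So after all 4 constraints: D(Y) = {2,4,6,8,9}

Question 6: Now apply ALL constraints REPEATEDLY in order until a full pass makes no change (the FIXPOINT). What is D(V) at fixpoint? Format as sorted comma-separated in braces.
Answer: {3,6}

Derivation:
pass 0 (initial): D(V)={3,6,8,9}
pass 1: V {3,6,8,9}->{3,6}; Z {3,5,6,7}->{5,6,7}
pass 2: no change
Fixpoint after 2 passes: D(V) = {3,6}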